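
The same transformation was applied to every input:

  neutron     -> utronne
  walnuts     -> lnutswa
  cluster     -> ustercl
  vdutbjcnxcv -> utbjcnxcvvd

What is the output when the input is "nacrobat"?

The transformation: move the first 2 characters to the end (rotate left by 2).
On "nacrobat" that produces "crobatna".

crobatna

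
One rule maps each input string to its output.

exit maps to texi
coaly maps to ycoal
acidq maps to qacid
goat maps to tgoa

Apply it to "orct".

torc

In each case the input is transformed by: move the last character to the front.
Applying that to "orct" gives "torc".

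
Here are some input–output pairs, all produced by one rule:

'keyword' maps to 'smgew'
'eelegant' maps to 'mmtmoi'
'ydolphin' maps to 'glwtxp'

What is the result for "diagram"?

Each output is the input with this applied: delete the last 2 characters, then shift every letter 8 places forward in the alphabet (wrapping around).
On "diagram": the first step gives "diagr", and the second then gives "lqioz".

lqioz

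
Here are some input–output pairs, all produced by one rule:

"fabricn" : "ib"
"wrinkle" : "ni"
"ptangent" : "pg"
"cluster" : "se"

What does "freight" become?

if

What's happening: sort the characters into reverse alphabetical order, then keep one character in every 3, starting at position 3 (positions 3rd, 6th, 9th, ...).
Starting from "freight": after the first operation, "trihgfe"; after the second, "if".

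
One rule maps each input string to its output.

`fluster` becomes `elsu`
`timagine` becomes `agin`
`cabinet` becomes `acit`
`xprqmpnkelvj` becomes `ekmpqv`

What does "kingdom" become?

Each output is the input with this applied: sort the characters into alphabetical order, then keep every other character starting from the first (positions 1st, 3rd, 5th, ...).
On "kingdom": the first step gives "dgikmno", and the second then gives "dimo".

dimo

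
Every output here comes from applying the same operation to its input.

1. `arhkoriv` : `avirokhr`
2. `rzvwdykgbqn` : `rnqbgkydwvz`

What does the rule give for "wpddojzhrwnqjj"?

wjjqnwrhzjoddp

The pattern: move the first character to the end, then reverse the string.
Starting from "wpddojzhrwnqjj": after the first operation, "pddojzhrwnqjjw"; after the second, "wjjqnwrhzjoddp".
(Check on "arhkoriv": → "rhkoriva" → "avirokhr" ✓)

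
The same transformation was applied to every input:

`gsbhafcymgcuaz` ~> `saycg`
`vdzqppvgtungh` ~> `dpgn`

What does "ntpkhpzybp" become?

Looking at the pairs, the operation is to swap the first and last characters, then keep one character in every 3, starting at position 2 (positions 2nd, 5th, 8th, ...).
Applying both steps to "ntpkhpzybp": "ptpkhpzybn", then "thy".

thy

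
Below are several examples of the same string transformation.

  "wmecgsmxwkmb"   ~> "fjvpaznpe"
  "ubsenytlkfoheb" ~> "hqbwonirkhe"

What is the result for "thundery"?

Rule — delete the first 3 characters, then shift every letter 3 places forward in the alphabet (wrapping around).
"thundery" → "qghub".

qghub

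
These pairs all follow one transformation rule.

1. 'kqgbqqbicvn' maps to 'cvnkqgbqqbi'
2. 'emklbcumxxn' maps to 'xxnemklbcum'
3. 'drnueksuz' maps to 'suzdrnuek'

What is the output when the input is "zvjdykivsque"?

quezvjdykivs

Each output is the input with this applied: move the last 3 characters to the front (rotate right by 3).
For "zvjdykivsque" the result is "quezvjdykivs".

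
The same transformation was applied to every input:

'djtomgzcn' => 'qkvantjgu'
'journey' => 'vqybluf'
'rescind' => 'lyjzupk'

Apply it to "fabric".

In each case the input is transformed by: swap each adjacent pair of characters (1↔2, 3↔4, ...), then shift every letter 7 places forward in the alphabet (wrapping around).
"fabric" → "afrbci" → "hmyijp".

hmyijp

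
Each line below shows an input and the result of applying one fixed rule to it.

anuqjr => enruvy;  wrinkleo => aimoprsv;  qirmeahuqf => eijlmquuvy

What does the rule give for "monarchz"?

The rule is to shift every letter 4 places forward in the alphabet (wrapping around), then sort the characters into alphabetical order.
"monarchz" → "qsrevgld" → "deglqrsv".
(Check on "anuqjr": → "eryunv" → "enruvy" ✓)

deglqrsv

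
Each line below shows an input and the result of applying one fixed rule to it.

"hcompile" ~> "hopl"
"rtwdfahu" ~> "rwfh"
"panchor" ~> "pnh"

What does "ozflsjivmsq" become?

ofsim

The pattern: delete the last character, then keep every other character starting from the first (positions 1st, 3rd, 5th, ...).
On "ozflsjivmsq" that produces "ofsim".
(Check on "hcompile": → "hcompil" → "hopl" ✓)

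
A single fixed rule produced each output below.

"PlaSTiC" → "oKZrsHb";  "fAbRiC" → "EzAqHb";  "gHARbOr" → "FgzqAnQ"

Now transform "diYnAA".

CHxMzz

The rule is to flip the case of every letter, then shift every letter 1 place backward in the alphabet (wrapping around).
On "diYnAA": the first step gives "DIyNaa", and the second then gives "CHxMzz".
(Check on "fAbRiC": → "FaBrIc" → "EzAqHb" ✓)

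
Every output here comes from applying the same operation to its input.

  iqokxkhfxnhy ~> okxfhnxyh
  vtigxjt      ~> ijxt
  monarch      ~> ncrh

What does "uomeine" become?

The pattern: swap each adjacent pair of characters (1↔2, 3↔4, ...), then delete the first 3 characters.
So "uomeine" becomes "mnie".

mnie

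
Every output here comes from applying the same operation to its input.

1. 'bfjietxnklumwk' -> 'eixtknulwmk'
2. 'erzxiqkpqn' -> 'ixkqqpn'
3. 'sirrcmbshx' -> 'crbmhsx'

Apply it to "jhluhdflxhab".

Rule — delete the first 3 characters, then swap each adjacent pair of characters (1↔2, 3↔4, ...).
"jhluhdflxhab" → "uhdflxhab" → "hufdxlahb".

hufdxlahb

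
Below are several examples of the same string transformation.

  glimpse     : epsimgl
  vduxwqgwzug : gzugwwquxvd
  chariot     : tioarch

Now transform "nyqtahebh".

hebahqtny

Rule — swap each adjacent pair of characters (1↔2, 3↔4, ...), then reverse the string.
For "nyqtahebh", step one produces "yntqhabeh"; step two turns that into "hebahqtny".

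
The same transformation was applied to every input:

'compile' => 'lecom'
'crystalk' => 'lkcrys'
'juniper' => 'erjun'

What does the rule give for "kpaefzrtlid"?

The transformation: move the last 2 characters to the front (rotate right by 2), then delete the last 2 characters.
Doing the same to "kpaefzrtlid": "idkpaefzr".

idkpaefzr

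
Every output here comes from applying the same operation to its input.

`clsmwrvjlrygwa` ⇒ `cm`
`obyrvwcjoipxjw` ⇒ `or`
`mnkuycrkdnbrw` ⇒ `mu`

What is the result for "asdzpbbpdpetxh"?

az

In each case the input is transformed by: keep one character in every 3, starting at position 1 (positions 1st, 4th, 7th, ...), then delete the last 3 characters.
Working it through for "asdzpbbpdpetxh": intermediate "azbpx", final "az".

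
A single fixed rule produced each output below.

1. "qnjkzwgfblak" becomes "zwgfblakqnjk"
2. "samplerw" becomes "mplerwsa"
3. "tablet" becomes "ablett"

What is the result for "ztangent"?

Each output is the input with this applied: move the last 2 characters to the front (rotate right by 2), then swap the front and back halves of the string.
On "ztangent" that produces "angentzt".
(Check on "samplerw": → "rwsample" → "mplerwsa" ✓)

angentzt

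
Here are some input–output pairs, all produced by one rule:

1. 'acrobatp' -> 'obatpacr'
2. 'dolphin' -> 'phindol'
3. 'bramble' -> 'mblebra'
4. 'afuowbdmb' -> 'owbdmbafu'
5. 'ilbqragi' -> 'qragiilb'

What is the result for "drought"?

Rule — move the first 3 characters to the end (rotate left by 3).
Doing the same to "drought": "ughtdro".

ughtdro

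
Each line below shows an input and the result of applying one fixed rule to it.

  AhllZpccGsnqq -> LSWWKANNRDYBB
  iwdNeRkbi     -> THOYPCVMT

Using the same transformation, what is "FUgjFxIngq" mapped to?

The transformation: shift every letter 11 places forward in the alphabet (wrapping around), then convert every letter to uppercase.
Starting from "FUgjFxIngq": after the first operation, "QFruQiTyrb"; after the second, "QFRUQITYRB".

QFRUQITYRB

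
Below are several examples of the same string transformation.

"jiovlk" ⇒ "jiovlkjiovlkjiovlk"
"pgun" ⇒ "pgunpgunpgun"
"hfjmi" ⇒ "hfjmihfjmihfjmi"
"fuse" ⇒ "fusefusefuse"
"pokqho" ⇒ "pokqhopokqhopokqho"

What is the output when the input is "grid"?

In each case the input is transformed by: write the whole string 3 times in a row.
For "grid" the result is "gridgridgrid".

gridgridgrid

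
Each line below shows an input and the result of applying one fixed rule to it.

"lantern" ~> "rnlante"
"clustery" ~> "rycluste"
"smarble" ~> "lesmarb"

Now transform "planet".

etplan

Each output is the input with this applied: move the last 2 characters to the front (rotate right by 2).
So "planet" becomes "etplan".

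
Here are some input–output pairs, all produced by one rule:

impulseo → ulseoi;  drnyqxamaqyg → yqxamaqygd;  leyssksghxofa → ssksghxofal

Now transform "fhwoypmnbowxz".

oypmnbowxzf

The rule is to move the first character to the end, then delete the first 2 characters.
Starting from "fhwoypmnbowxz": after the first operation, "hwoypmnbowxzf"; after the second, "oypmnbowxzf".
(Check on "leyssksghxofa": → "eyssksghxofal" → "ssksghxofal" ✓)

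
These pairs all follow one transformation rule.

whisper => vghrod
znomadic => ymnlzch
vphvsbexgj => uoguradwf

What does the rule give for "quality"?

Each output is the input with this applied: shift every letter 1 place backward in the alphabet (wrapping around), then delete the last character.
Applying both steps to "quality": "ptzkhsx", then "ptzkhs".

ptzkhs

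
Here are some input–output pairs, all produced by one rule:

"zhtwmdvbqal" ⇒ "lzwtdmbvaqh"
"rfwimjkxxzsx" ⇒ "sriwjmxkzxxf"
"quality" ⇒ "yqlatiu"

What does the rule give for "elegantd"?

tegenadl

The transformation: swap each adjacent pair of characters (1↔2, 3↔4, ...), then swap the first and last characters.
On "elegantd": the first step gives "legenadt", and the second then gives "tegenadl".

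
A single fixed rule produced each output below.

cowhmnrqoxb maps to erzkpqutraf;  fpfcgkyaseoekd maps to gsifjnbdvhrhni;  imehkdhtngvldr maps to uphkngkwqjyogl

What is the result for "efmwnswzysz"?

Looking at the pairs, the operation is to shift every letter 3 places forward in the alphabet (wrapping around), then swap the first and last characters.
Starting from "efmwnswzysz": after the first operation, "hipzqvzcbvc"; after the second, "cipzqvzcbvh".

cipzqvzcbvh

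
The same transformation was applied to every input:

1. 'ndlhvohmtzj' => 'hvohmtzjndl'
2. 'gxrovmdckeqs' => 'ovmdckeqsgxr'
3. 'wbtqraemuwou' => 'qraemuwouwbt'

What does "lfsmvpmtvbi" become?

What's happening: move the first 3 characters to the end (rotate left by 3).
Doing the same to "lfsmvpmtvbi": "mvpmtvbilfs".

mvpmtvbilfs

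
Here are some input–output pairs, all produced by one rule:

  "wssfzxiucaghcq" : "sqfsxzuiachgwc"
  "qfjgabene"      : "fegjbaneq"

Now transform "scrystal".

Looking at the pairs, the operation is to swap the first and last characters, then swap each adjacent pair of characters (1↔2, 3↔4, ...).
On "scrystal": the first step gives "lcrystas", and the second then gives "clyrtssa".

clyrtssa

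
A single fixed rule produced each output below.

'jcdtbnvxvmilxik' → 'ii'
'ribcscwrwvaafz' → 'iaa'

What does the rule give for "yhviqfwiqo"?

What's happening: keep only the vowels.
So "yhviqfwiqo" becomes "iio".

iio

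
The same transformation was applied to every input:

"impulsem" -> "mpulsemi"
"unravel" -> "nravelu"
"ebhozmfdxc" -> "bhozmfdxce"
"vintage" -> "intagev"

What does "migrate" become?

igratem

The pattern: move the first character to the end.
Applying that to "migrate" gives "igratem".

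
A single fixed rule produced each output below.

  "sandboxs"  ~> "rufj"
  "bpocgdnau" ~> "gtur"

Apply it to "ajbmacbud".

adtl

The transformation: shift every letter 9 places backward in the alphabet (wrapping around), then keep every other character starting from the second (positions 2nd, 4th, 6th, ...).
"ajbmacbud" → "rasdrtslu" → "adtl".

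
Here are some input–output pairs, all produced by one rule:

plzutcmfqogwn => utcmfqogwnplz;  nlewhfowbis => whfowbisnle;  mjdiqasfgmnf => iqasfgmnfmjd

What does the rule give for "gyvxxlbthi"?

What's happening: move the first 3 characters to the end (rotate left by 3).
Doing the same to "gyvxxlbthi": "xxlbthigyv".

xxlbthigyv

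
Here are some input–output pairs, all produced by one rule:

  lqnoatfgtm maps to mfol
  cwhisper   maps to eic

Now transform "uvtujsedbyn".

Each output is the input with this applied: keep one character in every 3, starting at position 1 (positions 1st, 4th, 7th, ...), then reverse the string.
Working it through for "uvtujsedbyn": intermediate "uuey", final "yeuu".

yeuu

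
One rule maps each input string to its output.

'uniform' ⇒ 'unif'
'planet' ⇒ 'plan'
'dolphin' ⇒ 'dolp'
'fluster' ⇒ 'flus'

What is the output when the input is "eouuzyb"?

What's happening: keep only the first 4 characters.
"eouuzyb" → "eouu".

eouu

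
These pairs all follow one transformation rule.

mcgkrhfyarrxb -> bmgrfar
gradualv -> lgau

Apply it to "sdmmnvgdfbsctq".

tsmngfs

Each output is the input with this applied: keep every other character starting from the first (positions 1st, 3rd, 5th, ...), then move the last character to the front.
Starting from "sdmmnvgdfbsctq": after the first operation, "smngfst"; after the second, "tsmngfs".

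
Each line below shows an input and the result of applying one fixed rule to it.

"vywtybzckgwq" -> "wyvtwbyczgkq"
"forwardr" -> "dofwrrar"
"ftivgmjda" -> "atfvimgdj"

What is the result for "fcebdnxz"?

xcfbendz

The rule is to swap each adjacent pair of characters (1↔2, 3↔4, ...), then move the last character to the front.
Working it through for "fcebdnxz": intermediate "cfbendzx", final "xcfbendz".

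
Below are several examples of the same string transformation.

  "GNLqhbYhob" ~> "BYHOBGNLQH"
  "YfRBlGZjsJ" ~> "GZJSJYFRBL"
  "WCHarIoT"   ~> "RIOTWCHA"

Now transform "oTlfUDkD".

UDKDOTLF

The rule is to swap the front and back halves of the string, then convert every letter to uppercase.
So "oTlfUDkD" becomes "UDKDOTLF".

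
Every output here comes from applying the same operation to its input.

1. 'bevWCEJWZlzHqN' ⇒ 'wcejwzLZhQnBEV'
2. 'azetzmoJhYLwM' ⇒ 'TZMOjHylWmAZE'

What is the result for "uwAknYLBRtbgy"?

KNylbrTBGYUWa

The rule is to move the first 3 characters to the end (rotate left by 3), then flip the case of every letter.
For "uwAknYLBRtbgy", step one produces "knYLBRtbgyuwA"; step two turns that into "KNylbrTBGYUWa".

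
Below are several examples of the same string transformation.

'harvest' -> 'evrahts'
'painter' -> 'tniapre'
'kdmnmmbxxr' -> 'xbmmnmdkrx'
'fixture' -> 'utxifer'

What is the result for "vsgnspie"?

psngsvei

Rule — reverse the string, then move the first 2 characters to the end (rotate left by 2).
For "vsgnspie", step one produces "eipsngsv"; step two turns that into "psngsvei".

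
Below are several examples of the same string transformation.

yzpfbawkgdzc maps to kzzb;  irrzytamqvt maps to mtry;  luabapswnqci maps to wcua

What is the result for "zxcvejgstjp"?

Each output is the input with this applied: keep one character in every 3, starting at position 2 (positions 2nd, 5th, 8th, ...), then swap the front and back halves of the string.
Applying both steps to "zxcvejgstjp": "xesp", then "spxe".
(Check on "yzpfbawkgdzc": → "zbkz" → "kzzb" ✓)

spxe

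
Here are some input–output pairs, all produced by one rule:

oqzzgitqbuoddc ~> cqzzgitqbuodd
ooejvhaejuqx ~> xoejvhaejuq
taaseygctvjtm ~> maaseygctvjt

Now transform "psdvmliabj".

jsdvmliab

In each case the input is transformed by: delete the first character, then move the last character to the front.
For "psdvmliabj", step one produces "sdvmliabj"; step two turns that into "jsdvmliab".
(Check on "oqzzgitqbuoddc": → "qzzgitqbuoddc" → "cqzzgitqbuodd" ✓)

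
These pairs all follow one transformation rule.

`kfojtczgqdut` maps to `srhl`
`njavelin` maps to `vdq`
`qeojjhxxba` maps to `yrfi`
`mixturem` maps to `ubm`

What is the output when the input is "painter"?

The rule is to shift every letter 8 places forward in the alphabet (wrapping around), then keep one character in every 3, starting at position 1 (positions 1st, 4th, 7th, ...).
For "painter", step one produces "xiqvbmz"; step two turns that into "xvz".

xvz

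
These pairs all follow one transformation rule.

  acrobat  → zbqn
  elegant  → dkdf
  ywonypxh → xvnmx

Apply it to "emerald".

dldq

What's happening: delete the last 3 characters, then shift every letter 1 place backward in the alphabet (wrapping around).
For "emerald", step one produces "emer"; step two turns that into "dldq".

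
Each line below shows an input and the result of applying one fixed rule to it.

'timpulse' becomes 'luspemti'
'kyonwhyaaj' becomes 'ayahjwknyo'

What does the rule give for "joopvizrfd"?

Rule — move the last 3 characters to the front (rotate right by 3), then take characters alternately from the front and the back (1st, last, 2nd, 2nd-last, ...).
For "joopvizrfd" the result is "rzfidvjpoo".

rzfidvjpoo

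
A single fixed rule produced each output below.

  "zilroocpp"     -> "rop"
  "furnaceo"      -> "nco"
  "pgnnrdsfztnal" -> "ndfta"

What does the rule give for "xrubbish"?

Each output is the input with this applied: delete the first 2 characters, then keep every other character starting from the second (positions 2nd, 4th, 6th, ...).
For "xrubbish", step one produces "ubbish"; step two turns that into "bih".

bih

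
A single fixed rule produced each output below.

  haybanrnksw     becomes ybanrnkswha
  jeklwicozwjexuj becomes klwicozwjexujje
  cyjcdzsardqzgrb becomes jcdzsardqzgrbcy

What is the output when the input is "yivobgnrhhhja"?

vobgnrhhhjayi

Each output is the input with this applied: move the first 2 characters to the end (rotate left by 2).
"yivobgnrhhhja" → "vobgnrhhhjayi".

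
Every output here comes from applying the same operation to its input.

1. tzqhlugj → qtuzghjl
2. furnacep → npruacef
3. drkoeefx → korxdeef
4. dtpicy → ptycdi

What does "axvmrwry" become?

The rule is to sort the characters into alphabetical order, then swap the front and back halves of the string.
On "axvmrwry": the first step gives "amrrvwxy", and the second then gives "vwxyamrr".

vwxyamrr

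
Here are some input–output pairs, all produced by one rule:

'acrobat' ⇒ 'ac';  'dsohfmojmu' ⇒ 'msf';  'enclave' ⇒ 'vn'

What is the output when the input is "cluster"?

Looking at the pairs, the operation is to move the last 3 characters to the front (rotate right by 3), then keep one character in every 3, starting at position 2 (positions 2nd, 5th, 8th, ...).
Applying both steps to "cluster": "terclus", then "el".

el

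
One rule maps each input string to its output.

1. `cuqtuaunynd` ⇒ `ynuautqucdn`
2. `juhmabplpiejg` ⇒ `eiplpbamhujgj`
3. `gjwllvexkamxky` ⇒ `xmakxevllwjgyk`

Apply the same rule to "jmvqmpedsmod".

The rule is to move the last 2 characters to the front (rotate right by 2), then reverse the string.
Working it through for "jmvqmpedsmod": intermediate "odjmvqmpedsm", final "msdepmqvmjdo".

msdepmqvmjdo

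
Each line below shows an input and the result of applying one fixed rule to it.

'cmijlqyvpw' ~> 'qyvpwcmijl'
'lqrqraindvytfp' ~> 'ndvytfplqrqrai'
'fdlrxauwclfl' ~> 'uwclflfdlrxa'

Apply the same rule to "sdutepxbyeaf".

xbyeafsdutep

The pattern: swap the front and back halves of the string.
On "sdutepxbyeaf" that produces "xbyeafsdutep".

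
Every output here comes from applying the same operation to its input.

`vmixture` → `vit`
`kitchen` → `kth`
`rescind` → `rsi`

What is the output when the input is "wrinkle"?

wik

Rule — keep every other character starting from the first (positions 1st, 3rd, 5th, ...), then delete the last character.
"wrinkle" → "wike" → "wik".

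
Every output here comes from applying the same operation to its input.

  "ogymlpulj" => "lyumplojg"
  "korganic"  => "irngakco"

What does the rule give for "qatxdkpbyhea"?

ethxydbkpqaa

What's happening: take characters alternately from the front and the back (1st, last, 2nd, 2nd-last, ...), then move the first 3 characters to the end (rotate left by 3).
Working it through for "qatxdkpbyhea": intermediate "qaaethxydbkp", final "ethxydbkpqaa".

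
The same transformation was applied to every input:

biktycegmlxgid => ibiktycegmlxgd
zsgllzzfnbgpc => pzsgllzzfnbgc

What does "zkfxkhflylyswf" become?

Looking at the pairs, the operation is to move the last character to the front, then swap the first and last characters.
"zkfxkhflylyswf" → "fzkfxkhflylysw" → "wzkfxkhflylysf".

wzkfxkhflylysf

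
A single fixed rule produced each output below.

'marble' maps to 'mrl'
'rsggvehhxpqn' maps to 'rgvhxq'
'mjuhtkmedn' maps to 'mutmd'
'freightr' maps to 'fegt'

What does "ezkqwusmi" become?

The rule is to keep every other character starting from the first (positions 1st, 3rd, 5th, ...).
Applying that to "ezkqwusmi" gives "ekwsi".

ekwsi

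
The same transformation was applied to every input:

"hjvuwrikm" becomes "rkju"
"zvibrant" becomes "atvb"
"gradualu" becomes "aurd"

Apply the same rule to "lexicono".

Looking at the pairs, the operation is to keep every other character starting from the second (positions 2nd, 4th, 6th, ...), then move the last 2 characters to the front (rotate right by 2).
On "lexicono": the first step gives "eioo", and the second then gives "ooei".

ooei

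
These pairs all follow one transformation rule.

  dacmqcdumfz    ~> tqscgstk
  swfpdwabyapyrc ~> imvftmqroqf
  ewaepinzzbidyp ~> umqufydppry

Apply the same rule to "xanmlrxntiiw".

In each case the input is transformed by: shift every letter 10 places backward in the alphabet (wrapping around), then delete the last 3 characters.
Starting from "xanmlrxntiiw": after the first operation, "nqdcbhndjyym"; after the second, "nqdcbhndj".

nqdcbhndj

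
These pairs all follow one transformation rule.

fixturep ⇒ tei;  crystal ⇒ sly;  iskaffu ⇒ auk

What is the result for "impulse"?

The rule is to move the first 3 characters to the end (rotate left by 3), then keep one character in every 3, starting at position 1 (positions 1st, 4th, 7th, ...).
On "impulse": the first step gives "ulseimp", and the second then gives "uep".

uep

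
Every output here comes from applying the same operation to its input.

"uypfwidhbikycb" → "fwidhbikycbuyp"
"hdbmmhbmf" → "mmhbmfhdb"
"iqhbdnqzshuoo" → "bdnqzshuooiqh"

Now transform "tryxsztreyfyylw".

xsztreyfyylwtry

Rule — move the first 3 characters to the end (rotate left by 3).
"tryxsztreyfyylw" → "xsztreyfyylwtry".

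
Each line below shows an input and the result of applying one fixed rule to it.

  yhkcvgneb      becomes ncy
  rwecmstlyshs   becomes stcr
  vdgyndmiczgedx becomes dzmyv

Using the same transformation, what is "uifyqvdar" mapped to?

Rule — keep one character in every 3, starting at position 1 (positions 1st, 4th, 7th, ...), then reverse the string.
Applying both steps to "uifyqvdar": "uyd", then "dyu".

dyu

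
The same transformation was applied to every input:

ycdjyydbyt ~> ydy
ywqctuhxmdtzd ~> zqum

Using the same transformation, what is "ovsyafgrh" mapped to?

hsf

In each case the input is transformed by: keep one character in every 3, starting at position 3 (positions 3rd, 6th, 9th, ...), then move the last character to the front.
On "ovsyafgrh": the first step gives "sfh", and the second then gives "hsf".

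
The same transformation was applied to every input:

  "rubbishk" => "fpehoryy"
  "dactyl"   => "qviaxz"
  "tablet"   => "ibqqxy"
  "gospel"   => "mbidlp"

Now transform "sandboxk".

Looking at the pairs, the operation is to swap the front and back halves of the string, then shift every letter 3 places backward in the alphabet (wrapping around).
Applying both steps to "sandboxk": "boxksand", then "yluhpxka".

yluhpxka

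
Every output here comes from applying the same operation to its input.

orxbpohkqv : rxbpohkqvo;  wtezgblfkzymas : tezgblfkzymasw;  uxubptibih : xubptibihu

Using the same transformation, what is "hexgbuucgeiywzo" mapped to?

In each case the input is transformed by: move the first character to the end.
So "hexgbuucgeiywzo" becomes "exgbuucgeiywzoh".

exgbuucgeiywzoh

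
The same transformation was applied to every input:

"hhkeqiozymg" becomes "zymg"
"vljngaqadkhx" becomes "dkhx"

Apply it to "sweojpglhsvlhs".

The pattern: keep only the last 4 characters.
Applying that to "sweojpglhsvlhs" gives "vlhs".

vlhs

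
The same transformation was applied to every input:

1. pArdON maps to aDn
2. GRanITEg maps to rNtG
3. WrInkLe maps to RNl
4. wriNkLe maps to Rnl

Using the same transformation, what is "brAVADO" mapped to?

The rule is to keep every other character starting from the second (positions 2nd, 4th, 6th, ...), then flip the case of every letter.
Starting from "brAVADO": after the first operation, "rVD"; after the second, "Rvd".
(Check on "pArdON": → "AdN" → "aDn" ✓)

Rvd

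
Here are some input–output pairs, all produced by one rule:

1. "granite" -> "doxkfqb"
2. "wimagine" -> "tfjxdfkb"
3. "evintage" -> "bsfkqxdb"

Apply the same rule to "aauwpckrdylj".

The rule is to shift every letter 3 places backward in the alphabet (wrapping around).
Doing the same to "aauwpckrdylj": "xxrtmzhoavig".

xxrtmzhoavig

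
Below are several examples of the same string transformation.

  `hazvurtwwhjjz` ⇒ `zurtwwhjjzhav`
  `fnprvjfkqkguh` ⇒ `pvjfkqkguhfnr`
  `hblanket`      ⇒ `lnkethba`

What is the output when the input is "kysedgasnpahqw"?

The transformation: move the first 3 characters to the end (rotate left by 3), then swap the first and last characters.
For "kysedgasnpahqw", step one produces "edgasnpahqwkys"; step two turns that into "sdgasnpahqwkye".
(Check on "hblanket": → "ankethbl" → "lnkethba" ✓)

sdgasnpahqwkye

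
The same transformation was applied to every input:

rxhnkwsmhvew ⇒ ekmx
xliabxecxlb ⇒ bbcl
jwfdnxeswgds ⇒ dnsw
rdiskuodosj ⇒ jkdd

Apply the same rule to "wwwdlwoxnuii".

ilxw

The rule is to keep one character in every 3, starting at position 2 (positions 2nd, 5th, 8th, ...), then swap the first and last characters.
"wwwdlwoxnuii" → "ilxw".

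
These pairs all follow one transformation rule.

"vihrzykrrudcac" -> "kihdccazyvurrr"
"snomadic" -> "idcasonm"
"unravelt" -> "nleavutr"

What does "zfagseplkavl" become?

kgfeaazvspll

The rule is to sort the characters into reverse alphabetical order, then swap the front and back halves of the string.
On "zfagseplkavl": the first step gives "zvspllkgfeaa", and the second then gives "kgfeaazvspll".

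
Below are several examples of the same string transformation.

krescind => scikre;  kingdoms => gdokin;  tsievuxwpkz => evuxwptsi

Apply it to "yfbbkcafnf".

bkcafyfb

Looking at the pairs, the operation is to delete the last 2 characters, then move the first 3 characters to the end (rotate left by 3).
On "yfbbkcafnf": the first step gives "yfbbkcaf", and the second then gives "bkcafyfb".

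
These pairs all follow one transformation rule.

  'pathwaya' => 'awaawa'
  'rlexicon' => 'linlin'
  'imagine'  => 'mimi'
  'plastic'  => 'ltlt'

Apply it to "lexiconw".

In each case the input is transformed by: keep one character in every 3, starting at position 2 (positions 2nd, 5th, 8th, ...), then write the whole string twice.
For "lexiconw", step one produces "ecw"; step two turns that into "ecwecw".

ecwecw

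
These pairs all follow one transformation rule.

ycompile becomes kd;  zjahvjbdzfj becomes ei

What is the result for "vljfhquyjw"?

iv

Rule — shift every letter 1 place backward in the alphabet (wrapping around), then keep only the last 2 characters.
Working it through for "vljfhquyjw": intermediate "ukiegptxiv", final "iv".
(Check on "ycompile": → "xbnlohkd" → "kd" ✓)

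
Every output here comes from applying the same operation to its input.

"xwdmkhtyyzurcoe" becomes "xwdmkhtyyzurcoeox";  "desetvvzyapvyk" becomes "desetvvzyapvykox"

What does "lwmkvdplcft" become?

Rule — append "ox".
"lwmkvdplcft" → "lwmkvdplcftox".

lwmkvdplcftox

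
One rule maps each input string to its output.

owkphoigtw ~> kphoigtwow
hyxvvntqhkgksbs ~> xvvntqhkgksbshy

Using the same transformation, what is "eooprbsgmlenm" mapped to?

oprbsgmlenmeo

Each output is the input with this applied: move the first 2 characters to the end (rotate left by 2).
Doing the same to "eooprbsgmlenm": "oprbsgmlenmeo".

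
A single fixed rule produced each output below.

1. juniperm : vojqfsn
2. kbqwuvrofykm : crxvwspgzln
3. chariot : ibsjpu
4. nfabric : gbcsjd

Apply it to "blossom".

What's happening: shift every letter 1 place forward in the alphabet (wrapping around), then delete the first character.
Applying both steps to "blossom": "cmpttpn", then "mpttpn".

mpttpn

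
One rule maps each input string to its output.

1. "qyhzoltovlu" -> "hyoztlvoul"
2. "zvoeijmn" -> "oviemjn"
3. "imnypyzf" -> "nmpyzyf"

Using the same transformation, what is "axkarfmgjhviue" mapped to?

kxramfjgvhuie

The pattern: delete the first character, then swap each adjacent pair of characters (1↔2, 3↔4, ...).
"axkarfmgjhviue" → "kxramfjgvhuie".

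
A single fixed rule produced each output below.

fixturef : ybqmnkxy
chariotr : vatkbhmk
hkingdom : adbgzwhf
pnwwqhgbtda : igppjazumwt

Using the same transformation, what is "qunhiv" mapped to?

jngabo

Rule — shift every letter 7 places backward in the alphabet (wrapping around).
On "qunhiv" that produces "jngabo".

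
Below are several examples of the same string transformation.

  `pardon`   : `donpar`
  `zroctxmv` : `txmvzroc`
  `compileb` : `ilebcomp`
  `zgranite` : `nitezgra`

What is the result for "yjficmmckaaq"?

mckaaqyjficm

In each case the input is transformed by: swap the front and back halves of the string.
On "yjficmmckaaq" that produces "mckaaqyjficm".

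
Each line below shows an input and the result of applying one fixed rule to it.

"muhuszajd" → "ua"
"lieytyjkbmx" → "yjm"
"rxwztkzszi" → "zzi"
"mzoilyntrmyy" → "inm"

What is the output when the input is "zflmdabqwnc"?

mbn

The rule is to delete the first 2 characters, then keep one character in every 3, starting at position 2 (positions 2nd, 5th, 8th, ...).
Starting from "zflmdabqwnc": after the first operation, "lmdabqwnc"; after the second, "mbn".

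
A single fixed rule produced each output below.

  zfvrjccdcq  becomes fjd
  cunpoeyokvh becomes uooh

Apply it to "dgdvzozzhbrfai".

In each case the input is transformed by: keep one character in every 3, starting at position 2 (positions 2nd, 5th, 8th, ...).
For "dgdvzozzhbrfai" the result is "gzzri".

gzzri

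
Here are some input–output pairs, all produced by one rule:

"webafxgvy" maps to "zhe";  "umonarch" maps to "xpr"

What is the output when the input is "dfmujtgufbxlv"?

Looking at the pairs, the operation is to shift every letter 3 places forward in the alphabet (wrapping around), then keep only the first 3 characters.
"dfmujtgufbxlv" → "gipxmwjxieaoy" → "gip".
(Check on "webafxgvy": → "zhediajyb" → "zhe" ✓)

gip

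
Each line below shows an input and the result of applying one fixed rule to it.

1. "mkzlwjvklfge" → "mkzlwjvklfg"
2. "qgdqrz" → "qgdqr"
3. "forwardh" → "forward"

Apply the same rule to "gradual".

gradua

The rule is to delete the last character.
On "gradual" that produces "gradua".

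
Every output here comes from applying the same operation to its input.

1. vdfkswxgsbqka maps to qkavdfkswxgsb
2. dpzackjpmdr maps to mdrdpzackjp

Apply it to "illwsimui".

muiillwsi

Each output is the input with this applied: move the last 3 characters to the front (rotate right by 3).
For "illwsimui" the result is "muiillwsi".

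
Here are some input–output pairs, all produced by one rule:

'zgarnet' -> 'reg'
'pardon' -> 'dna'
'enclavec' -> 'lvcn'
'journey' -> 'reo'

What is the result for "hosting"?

What's happening: keep every other character starting from the second (positions 2nd, 4th, 6th, ...), then move the first character to the end.
On "hosting": the first step gives "otn", and the second then gives "tno".
(Check on "zgarnet": → "gre" → "reg" ✓)

tno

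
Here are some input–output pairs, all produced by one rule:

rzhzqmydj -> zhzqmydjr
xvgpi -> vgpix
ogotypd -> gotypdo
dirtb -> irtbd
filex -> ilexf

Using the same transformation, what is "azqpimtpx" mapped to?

The rule is to move the first character to the end.
So "azqpimtpx" becomes "zqpimtpxa".

zqpimtpxa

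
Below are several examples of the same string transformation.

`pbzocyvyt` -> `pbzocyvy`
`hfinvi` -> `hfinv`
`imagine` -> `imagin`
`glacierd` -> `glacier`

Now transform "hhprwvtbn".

hhprwvtb

In each case the input is transformed by: delete the last character.
So "hhprwvtbn" becomes "hhprwvtb".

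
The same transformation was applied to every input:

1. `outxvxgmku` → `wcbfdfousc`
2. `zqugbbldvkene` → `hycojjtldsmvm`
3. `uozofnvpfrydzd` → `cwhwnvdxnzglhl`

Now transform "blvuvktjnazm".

What's happening: shift every letter 8 places forward in the alphabet (wrapping around).
On "blvuvktjnazm" that produces "jtdcdsbrvihu".

jtdcdsbrvihu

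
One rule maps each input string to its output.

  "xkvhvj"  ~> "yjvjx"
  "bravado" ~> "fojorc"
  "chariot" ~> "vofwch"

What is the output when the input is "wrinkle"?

Looking at the pairs, the operation is to shift every letter 12 places backward in the alphabet (wrapping around), then delete the first character.
For "wrinkle", step one produces "kfwbyzs"; step two turns that into "fwbyzs".

fwbyzs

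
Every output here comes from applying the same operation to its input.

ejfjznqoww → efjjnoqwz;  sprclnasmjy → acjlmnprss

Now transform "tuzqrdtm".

The transformation: delete the last character, then sort the characters into alphabetical order.
On "tuzqrdtm" that produces "dqrttuz".

dqrttuz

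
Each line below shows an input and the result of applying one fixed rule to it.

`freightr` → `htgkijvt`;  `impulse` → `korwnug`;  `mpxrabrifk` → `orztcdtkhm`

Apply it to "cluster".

Looking at the pairs, the operation is to shift every letter 2 places forward in the alphabet (wrapping around).
Doing the same to "cluster": "enwuvgt".

enwuvgt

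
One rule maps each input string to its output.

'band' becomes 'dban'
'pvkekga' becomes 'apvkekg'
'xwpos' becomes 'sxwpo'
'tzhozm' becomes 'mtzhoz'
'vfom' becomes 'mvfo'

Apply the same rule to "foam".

Each output is the input with this applied: move the last character to the front.
"foam" → "mfoa".

mfoa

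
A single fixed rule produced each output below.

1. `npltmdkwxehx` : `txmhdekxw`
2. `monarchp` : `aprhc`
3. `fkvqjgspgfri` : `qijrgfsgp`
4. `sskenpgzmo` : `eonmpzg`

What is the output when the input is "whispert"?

The rule is to delete the first 3 characters, then take characters alternately from the front and the back (1st, last, 2nd, 2nd-last, ...).
Applying both steps to "whispert": "spert", then "stpre".

stpre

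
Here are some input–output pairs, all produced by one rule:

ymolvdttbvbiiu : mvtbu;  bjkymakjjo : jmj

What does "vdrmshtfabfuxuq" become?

The rule is to keep one character in every 3, starting at position 2 (positions 2nd, 5th, 8th, ...).
On "vdrmshtfabfuxuq" that produces "dsffu".

dsffu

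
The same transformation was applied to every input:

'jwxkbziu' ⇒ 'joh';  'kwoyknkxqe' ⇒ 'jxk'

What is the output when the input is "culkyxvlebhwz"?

Looking at the pairs, the operation is to shift every letter 13 places forward in the alphabet (wrapping around) — i.e. ROT13, then keep one character in every 3, starting at position 2 (positions 2nd, 5th, 8th, ...).
For "culkyxvlebhwz", step one produces "phyxlkiyroujm"; step two turns that into "hlyu".

hlyu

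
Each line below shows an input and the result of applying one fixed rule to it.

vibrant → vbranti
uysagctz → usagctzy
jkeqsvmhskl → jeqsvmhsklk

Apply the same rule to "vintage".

Rule — move the first character to the end, then swap the first and last characters.
"vintage" → "intagev" → "vntagei".
(Check on "jkeqsvmhskl": → "keqsvmhsklj" → "jeqsvmhsklk" ✓)

vntagei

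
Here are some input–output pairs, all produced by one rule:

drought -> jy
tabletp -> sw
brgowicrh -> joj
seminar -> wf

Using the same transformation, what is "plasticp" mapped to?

The pattern: keep one character in every 3, starting at position 2 (positions 2nd, 5th, 8th, ...), then shift every letter 8 places backward in the alphabet (wrapping around).
On "plasticp" that produces "dlh".

dlh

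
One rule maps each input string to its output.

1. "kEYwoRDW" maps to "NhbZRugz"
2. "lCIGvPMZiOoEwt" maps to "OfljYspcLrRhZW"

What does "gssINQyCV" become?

JVVlqtBfy

The rule is to flip the case of every letter, then shift every letter 3 places forward in the alphabet (wrapping around).
Starting from "gssINQyCV": after the first operation, "GSSinqYcv"; after the second, "JVVlqtBfy".
(Check on "lCIGvPMZiOoEwt": → "LcigVpmzIoOeWT" → "OfljYspcLrRhZW" ✓)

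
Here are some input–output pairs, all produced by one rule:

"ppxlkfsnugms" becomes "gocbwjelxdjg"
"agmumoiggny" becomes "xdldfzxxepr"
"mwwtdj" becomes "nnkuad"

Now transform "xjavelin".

armvczeo

The transformation: shift every letter 9 places backward in the alphabet (wrapping around), then move the first character to the end.
For "xjavelin", step one produces "oarmvcze"; step two turns that into "armvczeo".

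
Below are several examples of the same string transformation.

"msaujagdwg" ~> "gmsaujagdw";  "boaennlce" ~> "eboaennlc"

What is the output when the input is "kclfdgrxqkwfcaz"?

The transformation: move the last character to the front.
Applying that to "kclfdgrxqkwfcaz" gives "zkclfdgrxqkwfca".

zkclfdgrxqkwfca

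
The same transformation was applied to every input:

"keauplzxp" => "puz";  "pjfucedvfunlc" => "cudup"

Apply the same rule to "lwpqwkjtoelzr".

rqjel

Rule — swap the first and last characters, then keep one character in every 3, starting at position 1 (positions 1st, 4th, 7th, ...).
Working it through for "lwpqwkjtoelzr": intermediate "rwpqwkjtoelzl", final "rqjel".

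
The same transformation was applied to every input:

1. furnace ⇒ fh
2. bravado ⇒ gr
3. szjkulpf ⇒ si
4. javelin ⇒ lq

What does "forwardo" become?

gr

What's happening: shift every letter 3 places forward in the alphabet (wrapping around), then keep only the last 2 characters.
"forwardo" → "iruzdugr" → "gr".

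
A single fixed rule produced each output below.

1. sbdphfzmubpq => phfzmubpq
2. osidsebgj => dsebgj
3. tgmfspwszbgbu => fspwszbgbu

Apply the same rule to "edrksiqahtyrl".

Looking at the pairs, the operation is to delete the first 3 characters.
Doing the same to "edrksiqahtyrl": "ksiqahtyrl".

ksiqahtyrl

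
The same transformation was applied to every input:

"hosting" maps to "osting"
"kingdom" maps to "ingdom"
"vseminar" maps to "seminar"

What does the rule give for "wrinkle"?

What's happening: delete the first character.
"wrinkle" → "rinkle".

rinkle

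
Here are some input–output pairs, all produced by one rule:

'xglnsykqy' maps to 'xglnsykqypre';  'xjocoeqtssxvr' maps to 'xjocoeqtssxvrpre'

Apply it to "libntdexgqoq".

In each case the input is transformed by: append "pre".
Applying that to "libntdexgqoq" gives "libntdexgqoqpre".

libntdexgqoqpre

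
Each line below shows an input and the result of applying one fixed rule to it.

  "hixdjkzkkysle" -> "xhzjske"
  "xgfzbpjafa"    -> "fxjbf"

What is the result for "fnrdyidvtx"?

rfdyt

In each case the input is transformed by: keep every other character starting from the first (positions 1st, 3rd, 5th, ...), then swap each adjacent pair of characters (1↔2, 3↔4, ...).
For "fnrdyidvtx", step one produces "frydt"; step two turns that into "rfdyt".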